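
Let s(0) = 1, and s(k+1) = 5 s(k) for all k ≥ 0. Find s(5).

s(1) = 5(1) = 5
s(2) = 5(5) = 25
s(3) = 5(25) = 125
s(4) = 5(125) = 625
s(5) = 5(625) = 3125

3125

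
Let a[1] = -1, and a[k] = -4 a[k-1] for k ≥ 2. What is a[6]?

1024

a[2] = -4·(-1) = 4
a[3] = -4·4 = -16
a[4] = -4·(-16) = 64
a[5] = -4·64 = -256
a[6] = -4·(-256) = 1024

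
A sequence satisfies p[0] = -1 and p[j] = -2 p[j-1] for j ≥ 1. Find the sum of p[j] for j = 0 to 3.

5

p[1] = -2(-1) = 2
p[2] = -2(2) = -4
p[3] = -2(-4) = 8
Sum = (-1) + 2 + (-4) + 8 = 5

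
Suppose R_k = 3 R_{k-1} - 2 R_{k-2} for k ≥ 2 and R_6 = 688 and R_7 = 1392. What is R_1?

Rearranging, R_{k-2} = (R_k - 3 R_{k-1}) / -2.
R_5 = (1392 - 3*688) / -2 = -672/-2 = 336
R_4 = (688 - 3*336) / -2 = -320/-2 = 160
R_3 = (336 - 3*160) / -2 = -144/-2 = 72
R_2 = (160 - 3*72) / -2 = -56/-2 = 28
R_1 = (72 - 3*28) / -2 = -12/-2 = 6

6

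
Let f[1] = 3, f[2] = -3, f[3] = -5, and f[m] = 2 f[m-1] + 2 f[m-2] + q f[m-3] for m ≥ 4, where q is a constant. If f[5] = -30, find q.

f[4] = -16 + 3q
f[5] = -42 + 3q
So -42 + 3q = -30, giving q = 4.

4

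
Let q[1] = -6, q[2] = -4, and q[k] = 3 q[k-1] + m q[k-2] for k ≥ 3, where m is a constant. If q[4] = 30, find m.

-3

q[3] = -12 - 6m
q[4] = -36 - 22m
So -36 - 22m = 30, giving m = -3.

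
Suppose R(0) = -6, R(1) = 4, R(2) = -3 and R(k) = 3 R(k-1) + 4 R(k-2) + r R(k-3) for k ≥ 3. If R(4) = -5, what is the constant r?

R(3) = 7 - 6r
R(4) = 9 - 14r
So 9 - 14r = -5, giving r = 1.

1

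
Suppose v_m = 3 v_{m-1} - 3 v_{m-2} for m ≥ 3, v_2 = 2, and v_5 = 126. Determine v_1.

Let v_1 = y.
v_3 = 6 - 3y
v_4 = 12 - 9y
v_5 = 18 - 18y
So 18 - 18y = 126, giving y = -6.

-6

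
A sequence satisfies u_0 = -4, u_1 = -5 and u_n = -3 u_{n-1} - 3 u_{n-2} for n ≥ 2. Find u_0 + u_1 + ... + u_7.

159

u_2 = -3*(-5) - 3*(-4) = 27
u_3 = -3*27 - 3*(-5) = -66
u_4 = -3*(-66) - 3*27 = 117
u_5 = -3*117 - 3*(-66) = -153
u_6 = -3*(-153) - 3*117 = 108
u_7 = -3*108 - 3*(-153) = 135
Sum = (-4) + (-5) + 27 + (-66) + 117 + (-153) + 108 + 135 = 159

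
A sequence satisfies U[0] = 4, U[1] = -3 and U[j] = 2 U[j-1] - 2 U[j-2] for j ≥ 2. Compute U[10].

U[2] = 2(-3) - 2(4) = -14
U[3] = 2(-14) - 2(-3) = -22
U[4] = 2(-22) - 2(-14) = -16
U[5] = 2(-16) - 2(-22) = 12
U[6] = 2(12) - 2(-16) = 56
U[7] = 2(56) - 2(12) = 88
U[8] = 2(88) - 2(56) = 64
U[9] = 2(64) - 2(88) = -48
U[10] = 2(-48) - 2(64) = -224

-224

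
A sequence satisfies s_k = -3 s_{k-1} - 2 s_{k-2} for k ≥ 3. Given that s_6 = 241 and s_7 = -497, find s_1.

7

Rearranging, s_{k-2} = (s_k + 3 s_{k-1}) / -2.
s_5 = (-497 + 3·241) / -2 = 226/-2 = -113
s_4 = (241 + 3·(-113)) / -2 = -98/-2 = 49
s_3 = (-113 + 3·49) / -2 = 34/-2 = -17
s_2 = (49 + 3·(-17)) / -2 = -2/-2 = 1
s_1 = (-17 + 3·1) / -2 = -14/-2 = 7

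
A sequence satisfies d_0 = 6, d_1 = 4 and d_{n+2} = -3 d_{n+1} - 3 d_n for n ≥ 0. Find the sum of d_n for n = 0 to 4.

-86

d_2 = -3(4) - 3(6) = -30
d_3 = -3(-30) - 3(4) = 78
d_4 = -3(78) - 3(-30) = -144
Sum = 6 + 4 + (-30) + 78 + (-144) = -86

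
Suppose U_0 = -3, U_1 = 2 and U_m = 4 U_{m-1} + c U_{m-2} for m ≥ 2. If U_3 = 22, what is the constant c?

1

U_2 = 8 - 3c
U_3 = 32 - 10c
So 32 - 10c = 22, giving c = 1.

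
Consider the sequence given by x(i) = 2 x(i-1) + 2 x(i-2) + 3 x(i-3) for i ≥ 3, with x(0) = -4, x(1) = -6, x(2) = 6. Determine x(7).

-678

x(3) = 2·6 + 2·(-6) + 3·(-4) = -12
x(4) = 2·(-12) + 2·6 + 3·(-6) = -30
x(5) = 2·(-30) + 2·(-12) + 3·6 = -66
x(6) = 2·(-66) + 2·(-30) + 3·(-12) = -228
x(7) = 2·(-228) + 2·(-66) + 3·(-30) = -678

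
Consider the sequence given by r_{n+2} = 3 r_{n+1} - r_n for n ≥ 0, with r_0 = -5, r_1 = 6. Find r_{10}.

53510

r_2 = 3·6 - (-5) = 23
r_3 = 3·23 - 6 = 63
r_4 = 3·63 - 23 = 166
r_5 = 3·166 - 63 = 435
r_6 = 3·435 - 166 = 1139
r_7 = 3·1139 - 435 = 2982
r_8 = 3·2982 - 1139 = 7807
r_9 = 3·7807 - 2982 = 20439
r_{10} = 3·20439 - 7807 = 53510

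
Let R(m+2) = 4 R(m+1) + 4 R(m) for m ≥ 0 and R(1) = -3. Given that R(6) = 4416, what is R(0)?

6

Let R(0) = y.
R(2) = -12 + 4y
R(3) = -60 + 16y
R(4) = -288 + 80y
R(5) = -1392 + 384y
R(6) = -6720 + 1856y
So -6720 + 1856y = 4416, giving y = 6.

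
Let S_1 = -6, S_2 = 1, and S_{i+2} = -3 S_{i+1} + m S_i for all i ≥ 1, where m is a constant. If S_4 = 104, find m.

S_3 = -3 - 6m
S_4 = 9 + 19m
So 9 + 19m = 104, giving m = 5.

5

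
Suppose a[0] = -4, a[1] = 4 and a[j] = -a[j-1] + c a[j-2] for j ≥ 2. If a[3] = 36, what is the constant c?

4

a[2] = -4 - 4c
a[3] = 4 + 8c
So 4 + 8c = 36, giving c = 4.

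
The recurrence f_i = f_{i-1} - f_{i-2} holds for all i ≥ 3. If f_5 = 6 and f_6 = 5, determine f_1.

Rearranging, f_{i-2} = -(f_i - f_{i-1}).
f_4 = -(5 - 6) = 1
f_3 = -(6 - 1) = -5
f_2 = -(1 - (-5)) = -6
f_1 = -(-5 - (-6)) = -1

-1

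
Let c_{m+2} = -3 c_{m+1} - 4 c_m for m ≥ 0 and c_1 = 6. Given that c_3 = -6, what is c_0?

Let c_0 = v.
c_2 = -18 - 4v
c_3 = 30 + 12v
So 30 + 12v = -6, giving v = -3.

-3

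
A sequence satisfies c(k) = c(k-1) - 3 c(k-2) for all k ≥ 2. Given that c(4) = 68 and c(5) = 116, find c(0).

Rearranging, c(k-2) = (c(k) - c(k-1)) / -3.
c(3) = (116 - 68) / -3 = 48/-3 = -16
c(2) = (68 - (-16)) / -3 = 84/-3 = -28
c(1) = (-16 - (-28)) / -3 = 12/-3 = -4
c(0) = (-28 - (-4)) / -3 = -24/-3 = 8

8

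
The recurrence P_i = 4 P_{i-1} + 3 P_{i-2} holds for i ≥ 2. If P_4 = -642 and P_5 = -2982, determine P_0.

-2

Rearranging, P_{i-2} = (P_i - 4 P_{i-1}) / 3.
P_3 = (-2982 - 4·(-642)) / 3 = -414/3 = -138
P_2 = (-642 - 4·(-138)) / 3 = -90/3 = -30
P_1 = (-138 - 4·(-30)) / 3 = -18/3 = -6
P_0 = (-30 - 4·(-6)) / 3 = -6/3 = -2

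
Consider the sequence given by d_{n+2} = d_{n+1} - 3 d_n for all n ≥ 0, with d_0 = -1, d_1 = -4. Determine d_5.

-19

d_2 = (-4) - 3*(-1) = -1
d_3 = (-1) - 3*(-4) = 11
d_4 = 11 - 3*(-1) = 14
d_5 = 14 - 3*11 = -19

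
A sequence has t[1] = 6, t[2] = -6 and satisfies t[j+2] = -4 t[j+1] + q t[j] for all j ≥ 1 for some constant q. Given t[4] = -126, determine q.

t[3] = 24 + 6q
t[4] = -96 - 30q
So -96 - 30q = -126, giving q = 1.

1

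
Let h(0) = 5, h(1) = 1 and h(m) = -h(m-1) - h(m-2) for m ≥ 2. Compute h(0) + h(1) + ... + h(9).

5

h(2) = -1 - 5 = -6
h(3) = -(-6) - 1 = 5
h(4) = -5 - (-6) = 1
h(5) = -1 - 5 = -6
h(6) = -(-6) - 1 = 5
h(7) = -5 - (-6) = 1
h(8) = -1 - 5 = -6
h(9) = -(-6) - 1 = 5
Sum = 5 + 1 + (-6) + 5 + 1 + (-6) + 5 + 1 + (-6) + 5 = 5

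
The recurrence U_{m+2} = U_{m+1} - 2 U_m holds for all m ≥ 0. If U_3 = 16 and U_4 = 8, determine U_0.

-5

Rearranging, U_{m-2} = (U_m - U_{m-1}) / -2.
U_2 = (8 - 16) / -2 = -8/-2 = 4
U_1 = (16 - 4) / -2 = 12/-2 = -6
U_0 = (4 - (-6)) / -2 = 10/-2 = -5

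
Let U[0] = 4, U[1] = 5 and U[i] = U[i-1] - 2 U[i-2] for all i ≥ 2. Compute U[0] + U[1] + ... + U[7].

33

U[2] = 5 - 2(4) = -3
U[3] = (-3) - 2(5) = -13
U[4] = (-13) - 2(-3) = -7
U[5] = (-7) - 2(-13) = 19
U[6] = 19 - 2(-7) = 33
U[7] = 33 - 2(19) = -5
Sum = 4 + 5 + (-3) + (-13) + (-7) + 19 + 33 + (-5) = 33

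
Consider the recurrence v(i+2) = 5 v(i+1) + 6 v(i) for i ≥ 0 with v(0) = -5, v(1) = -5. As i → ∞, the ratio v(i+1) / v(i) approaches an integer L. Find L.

6

The characteristic equation is r^2 - 5r - 6 = 0, which factors as (r - 6)(r + 1) = 0.
So the roots are 6 and -1. Since |6| > |-1| and the coefficient of 6^i is non-zero, the ratio tends to 6.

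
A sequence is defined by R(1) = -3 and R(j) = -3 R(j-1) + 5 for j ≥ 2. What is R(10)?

R(2) = -3*(-3) + 5 = 14
R(3) = -3*14 + 5 = -37
R(4) = -3*(-37) + 5 = 116
R(5) = -3*116 + 5 = -343
R(6) = -3*(-343) + 5 = 1034
R(7) = -3*1034 + 5 = -3097
R(8) = -3*(-3097) + 5 = 9296
R(9) = -3*9296 + 5 = -27883
R(10) = -3*(-27883) + 5 = 83654

83654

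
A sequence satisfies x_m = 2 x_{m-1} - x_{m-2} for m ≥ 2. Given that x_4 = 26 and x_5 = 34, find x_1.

2

Rearranging, x_{m-2} = -(x_m - 2 x_{m-1}).
x_3 = -(34 - 2·26) = 18
x_2 = -(26 - 2·18) = 10
x_1 = -(18 - 2·10) = 2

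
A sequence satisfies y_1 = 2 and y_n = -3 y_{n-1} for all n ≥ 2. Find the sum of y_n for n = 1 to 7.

1094

y_2 = -3(2) = -6
y_3 = -3(-6) = 18
y_4 = -3(18) = -54
y_5 = -3(-54) = 162
y_6 = -3(162) = -486
y_7 = -3(-486) = 1458
Sum = 2 + (-6) + 18 + (-54) + 162 + (-486) + 1458 = 1094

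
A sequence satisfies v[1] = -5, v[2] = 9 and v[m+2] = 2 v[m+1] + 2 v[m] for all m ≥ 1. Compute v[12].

97568

v[3] = 2*9 + 2*(-5) = 8
v[4] = 2*8 + 2*9 = 34
v[5] = 2*34 + 2*8 = 84
v[6] = 2*84 + 2*34 = 236
v[7] = 2*236 + 2*84 = 640
v[8] = 2*640 + 2*236 = 1752
v[9] = 2*1752 + 2*640 = 4784
v[10] = 2*4784 + 2*1752 = 13072
v[11] = 2*13072 + 2*4784 = 35712
v[12] = 2*35712 + 2*13072 = 97568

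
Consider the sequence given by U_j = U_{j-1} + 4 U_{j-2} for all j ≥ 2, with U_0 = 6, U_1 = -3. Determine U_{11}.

47529

U_2 = (-3) + 4(6) = 21
U_3 = 21 + 4(-3) = 9
U_4 = 9 + 4(21) = 93
U_5 = 93 + 4(9) = 129
U_6 = 129 + 4(93) = 501
U_7 = 501 + 4(129) = 1017
U_8 = 1017 + 4(501) = 3021
U_9 = 3021 + 4(1017) = 7089
U_{10} = 7089 + 4(3021) = 19173
U_{11} = 19173 + 4(7089) = 47529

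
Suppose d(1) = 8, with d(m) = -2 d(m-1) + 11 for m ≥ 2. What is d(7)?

d(2) = -2(8) + 11 = -5
d(3) = -2(-5) + 11 = 21
d(4) = -2(21) + 11 = -31
d(5) = -2(-31) + 11 = 73
d(6) = -2(73) + 11 = -135
d(7) = -2(-135) + 11 = 281

281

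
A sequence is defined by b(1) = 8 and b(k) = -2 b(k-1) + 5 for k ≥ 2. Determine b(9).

1623

b(2) = -2*8 + 5 = -11
b(3) = -2*(-11) + 5 = 27
b(4) = -2*27 + 5 = -49
b(5) = -2*(-49) + 5 = 103
b(6) = -2*103 + 5 = -201
b(7) = -2*(-201) + 5 = 407
b(8) = -2*407 + 5 = -809
b(9) = -2*(-809) + 5 = 1623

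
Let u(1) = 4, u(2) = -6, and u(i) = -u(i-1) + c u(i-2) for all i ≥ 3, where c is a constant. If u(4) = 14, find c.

u(3) = 6 + 4c
u(4) = -6 - 10c
So -6 - 10c = 14, giving c = -2.

-2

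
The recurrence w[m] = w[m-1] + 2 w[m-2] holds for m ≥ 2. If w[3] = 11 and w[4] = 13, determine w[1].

Rearranging, w[m-2] = (w[m] - w[m-1]) / 2.
w[2] = (13 - 11) / 2 = 2/2 = 1
w[1] = (11 - 1) / 2 = 10/2 = 5

5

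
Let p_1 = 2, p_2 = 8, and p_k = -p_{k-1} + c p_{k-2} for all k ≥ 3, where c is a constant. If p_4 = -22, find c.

p_3 = -8 + 2c
p_4 = 8 + 6c
So 8 + 6c = -22, giving c = -5.

-5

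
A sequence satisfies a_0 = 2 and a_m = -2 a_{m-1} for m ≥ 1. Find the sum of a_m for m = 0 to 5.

a_1 = -2·2 = -4
a_2 = -2·(-4) = 8
a_3 = -2·8 = -16
a_4 = -2·(-16) = 32
a_5 = -2·32 = -64
Sum = 2 + (-4) + 8 + (-16) + 32 + (-64) = -42

-42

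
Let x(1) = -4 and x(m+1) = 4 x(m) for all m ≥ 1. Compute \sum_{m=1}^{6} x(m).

x(2) = 4·(-4) = -16
x(3) = 4·(-16) = -64
x(4) = 4·(-64) = -256
x(5) = 4·(-256) = -1024
x(6) = 4·(-1024) = -4096
Sum = (-4) + (-16) + (-64) + (-256) + (-1024) + (-4096) = -5460

-5460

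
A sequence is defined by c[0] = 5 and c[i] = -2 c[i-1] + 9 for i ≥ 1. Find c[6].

131

c[1] = -2(5) + 9 = -1
c[2] = -2(-1) + 9 = 11
c[3] = -2(11) + 9 = -13
c[4] = -2(-13) + 9 = 35
c[5] = -2(35) + 9 = -61
c[6] = -2(-61) + 9 = 131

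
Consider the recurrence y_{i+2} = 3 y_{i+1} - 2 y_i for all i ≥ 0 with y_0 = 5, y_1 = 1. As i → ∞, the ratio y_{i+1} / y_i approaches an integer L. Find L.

The characteristic equation is r^2 - 3r + 2 = 0, which factors as (r - 2)(r - 1) = 0.
So the roots are 2 and 1. Since |2| > |1| and the coefficient of 2^i is non-zero, the ratio tends to 2.

2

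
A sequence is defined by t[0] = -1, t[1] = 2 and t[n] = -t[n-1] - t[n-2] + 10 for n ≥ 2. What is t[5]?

9

t[2] = -2 - (-1) + 10 = 9
t[3] = -9 - 2 + 10 = -1
t[4] = -(-1) - 9 + 10 = 2
t[5] = -2 - (-1) + 10 = 9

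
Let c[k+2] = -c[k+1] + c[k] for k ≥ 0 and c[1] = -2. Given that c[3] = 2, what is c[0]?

Let c[0] = z.
c[2] = 2 + z
c[3] = -4 - z
So -4 - z = 2, giving z = -6.

-6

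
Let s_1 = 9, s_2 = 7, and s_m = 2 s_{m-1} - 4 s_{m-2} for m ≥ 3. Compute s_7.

s_3 = 2*7 - 4*9 = -22
s_4 = 2*(-22) - 4*7 = -72
s_5 = 2*(-72) - 4*(-22) = -56
s_6 = 2*(-56) - 4*(-72) = 176
s_7 = 2*176 - 4*(-56) = 576

576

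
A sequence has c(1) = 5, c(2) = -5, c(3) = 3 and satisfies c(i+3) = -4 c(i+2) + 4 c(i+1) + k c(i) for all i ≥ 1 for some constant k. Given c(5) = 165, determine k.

-1

c(4) = -32 + 5k
c(5) = 140 - 25k
So 140 - 25k = 165, giving k = -1.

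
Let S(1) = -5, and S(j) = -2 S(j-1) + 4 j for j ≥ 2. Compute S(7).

-452

S(2) = -2·(-5) + 8 = 18
S(3) = -2·18 + 12 = -24
S(4) = -2·(-24) + 16 = 64
S(5) = -2·64 + 20 = -108
S(6) = -2·(-108) + 24 = 240
S(7) = -2·240 + 28 = -452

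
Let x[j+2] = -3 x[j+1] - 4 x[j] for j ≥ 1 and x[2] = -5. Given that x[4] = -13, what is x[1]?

Let x[1] = z.
x[3] = 15 - 4z
x[4] = -25 + 12z
So -25 + 12z = -13, giving z = 1.

1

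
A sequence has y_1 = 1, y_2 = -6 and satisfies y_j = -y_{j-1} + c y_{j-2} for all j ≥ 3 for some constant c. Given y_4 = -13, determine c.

y_3 = 6 + c
y_4 = -6 - 7c
So -6 - 7c = -13, giving c = 1.

1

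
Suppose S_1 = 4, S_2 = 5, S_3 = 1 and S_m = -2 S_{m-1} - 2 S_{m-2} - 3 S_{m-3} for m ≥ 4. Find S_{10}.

-352

S_4 = -2*1 - 2*5 - 3*4 = -24
S_5 = -2*(-24) - 2*1 - 3*5 = 31
S_6 = -2*31 - 2*(-24) - 3*1 = -17
S_7 = -2*(-17) - 2*31 - 3*(-24) = 44
S_8 = -2*44 - 2*(-17) - 3*31 = -147
S_9 = -2*(-147) - 2*44 - 3*(-17) = 257
S_{10} = -2*257 - 2*(-147) - 3*44 = -352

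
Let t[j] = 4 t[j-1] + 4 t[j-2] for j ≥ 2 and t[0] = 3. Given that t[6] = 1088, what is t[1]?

Let t[1] = v.
t[2] = 12 + 4v
t[3] = 48 + 20v
t[4] = 240 + 96v
t[5] = 1152 + 464v
t[6] = 5568 + 2240v
So 5568 + 2240v = 1088, giving v = -2.

-2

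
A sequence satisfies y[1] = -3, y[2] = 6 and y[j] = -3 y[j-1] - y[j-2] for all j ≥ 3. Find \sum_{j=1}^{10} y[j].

9075

y[3] = -3·6 - (-3) = -15
y[4] = -3·(-15) - 6 = 39
y[5] = -3·39 - (-15) = -102
y[6] = -3·(-102) - 39 = 267
y[7] = -3·267 - (-102) = -699
y[8] = -3·(-699) - 267 = 1830
y[9] = -3·1830 - (-699) = -4791
y[10] = -3·(-4791) - 1830 = 12543
Sum = (-3) + 6 + (-15) + 39 + (-102) + 267 + (-699) + 1830 + (-4791) + 12543 = 9075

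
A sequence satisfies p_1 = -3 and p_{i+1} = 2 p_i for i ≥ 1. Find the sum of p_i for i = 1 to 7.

-381

p_2 = 2(-3) = -6
p_3 = 2(-6) = -12
p_4 = 2(-12) = -24
p_5 = 2(-24) = -48
p_6 = 2(-48) = -96
p_7 = 2(-96) = -192
Sum = (-3) + (-6) + (-12) + (-24) + (-48) + (-96) + (-192) = -381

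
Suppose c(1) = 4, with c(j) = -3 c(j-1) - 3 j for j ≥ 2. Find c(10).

-104574

c(2) = -3·4 - 6 = -18
c(3) = -3·(-18) - 9 = 45
c(4) = -3·45 - 12 = -147
c(5) = -3·(-147) - 15 = 426
c(6) = -3·426 - 18 = -1296
c(7) = -3·(-1296) - 21 = 3867
c(8) = -3·3867 - 24 = -11625
c(9) = -3·(-11625) - 27 = 34848
c(10) = -3·34848 - 30 = -104574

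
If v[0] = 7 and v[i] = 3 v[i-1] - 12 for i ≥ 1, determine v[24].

The fixed point is -12/(1 - 3) = 6, so v[i] - 6 = 3(v[i-1] - 6).
Hence v[i] = 1·3^i + 6.
v[24] = 1·3^{24} + 6 = 1·282429536481 + 6 = 282429536487.

282429536487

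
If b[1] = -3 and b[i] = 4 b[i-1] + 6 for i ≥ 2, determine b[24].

-70368744177666

The fixed point is 6/(1 - 4) = -2, so b[i] + 2 = 4(b[i-1] + 2).
Hence b[i] = -1·4^{i-1} - 2.
b[24] = -1·4^{23} - 2 = -1·70368744177664 - 2 = -70368744177666.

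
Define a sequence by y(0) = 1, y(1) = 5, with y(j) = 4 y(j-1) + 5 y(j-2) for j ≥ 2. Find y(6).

15625

y(2) = 4·5 + 5·1 = 25
y(3) = 4·25 + 5·5 = 125
y(4) = 4·125 + 5·25 = 625
y(5) = 4·625 + 5·125 = 3125
y(6) = 4·3125 + 5·625 = 15625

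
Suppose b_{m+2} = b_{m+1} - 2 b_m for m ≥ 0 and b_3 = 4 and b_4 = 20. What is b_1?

Rearranging, b_{m-2} = (b_m - b_{m-1}) / -2.
b_2 = (20 - 4) / -2 = 16/-2 = -8
b_1 = (4 - (-8)) / -2 = 12/-2 = -6

-6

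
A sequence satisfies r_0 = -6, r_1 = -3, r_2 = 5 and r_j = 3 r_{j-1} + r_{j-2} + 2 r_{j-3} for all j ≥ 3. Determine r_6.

20

r_3 = 3(5) + (-3) + 2(-6) = 0
r_4 = 3(0) + 5 + 2(-3) = -1
r_5 = 3(-1) + 0 + 2(5) = 7
r_6 = 3(7) + (-1) + 2(0) = 20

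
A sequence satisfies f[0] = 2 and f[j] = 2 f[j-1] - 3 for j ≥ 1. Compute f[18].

The fixed point is -3/(1 - 2) = 3, so f[j] - 3 = 2(f[j-1] - 3).
Hence f[j] = -1·2^j + 3.
f[18] = -1·2^{18} + 3 = -1·262144 + 3 = -262141.

-262141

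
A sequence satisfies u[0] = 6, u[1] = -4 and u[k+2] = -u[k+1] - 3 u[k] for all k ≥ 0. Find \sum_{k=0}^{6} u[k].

-18

u[2] = -(-4) - 3*6 = -14
u[3] = -(-14) - 3*(-4) = 26
u[4] = -26 - 3*(-14) = 16
u[5] = -16 - 3*26 = -94
u[6] = -(-94) - 3*16 = 46
Sum = 6 + (-4) + (-14) + 26 + 16 + (-94) + 46 = -18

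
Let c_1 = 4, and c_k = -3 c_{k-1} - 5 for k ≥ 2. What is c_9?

c_2 = -3*4 - 5 = -17
c_3 = -3*(-17) - 5 = 46
c_4 = -3*46 - 5 = -143
c_5 = -3*(-143) - 5 = 424
c_6 = -3*424 - 5 = -1277
c_7 = -3*(-1277) - 5 = 3826
c_8 = -3*3826 - 5 = -11483
c_9 = -3*(-11483) - 5 = 34444

34444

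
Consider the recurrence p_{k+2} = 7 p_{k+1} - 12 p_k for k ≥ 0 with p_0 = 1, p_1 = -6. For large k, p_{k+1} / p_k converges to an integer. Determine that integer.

The characteristic equation is r^2 - 7r + 12 = 0, which factors as (r - 4)(r - 3) = 0.
So the roots are 4 and 3. Since |4| > |3| and the coefficient of 4^k is non-zero, the ratio tends to 4.

4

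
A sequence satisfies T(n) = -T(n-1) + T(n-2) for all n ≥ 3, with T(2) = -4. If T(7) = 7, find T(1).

-5

Let T(1) = w.
T(3) = 4 + w
T(4) = -8 - w
T(5) = 12 + 2w
T(6) = -20 - 3w
T(7) = 32 + 5w
So 32 + 5w = 7, giving w = -5.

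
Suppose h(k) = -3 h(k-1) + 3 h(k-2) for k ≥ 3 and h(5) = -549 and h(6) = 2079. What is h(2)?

Rearranging, h(k-2) = (h(k) + 3 h(k-1)) / 3.
h(4) = (2079 + 3*(-549)) / 3 = 432/3 = 144
h(3) = (-549 + 3*144) / 3 = -117/3 = -39
h(2) = (144 + 3*(-39)) / 3 = 27/3 = 9

9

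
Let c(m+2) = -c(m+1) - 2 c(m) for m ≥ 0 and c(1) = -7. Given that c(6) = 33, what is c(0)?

-1

Let c(0) = v.
c(2) = 7 - 2v
c(3) = 7 + 2v
c(4) = -21 + 2v
c(5) = 7 - 6v
c(6) = 35 + 2v
So 35 + 2v = 33, giving v = -1.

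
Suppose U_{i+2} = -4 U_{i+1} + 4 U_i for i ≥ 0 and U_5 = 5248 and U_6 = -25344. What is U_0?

-4

Rearranging, U_{i-2} = (U_i + 4 U_{i-1}) / 4.
U_4 = (-25344 + 4·5248) / 4 = -4352/4 = -1088
U_3 = (5248 + 4·(-1088)) / 4 = 896/4 = 224
U_2 = (-1088 + 4·224) / 4 = -192/4 = -48
U_1 = (224 + 4·(-48)) / 4 = 32/4 = 8
U_0 = (-48 + 4·8) / 4 = -16/4 = -4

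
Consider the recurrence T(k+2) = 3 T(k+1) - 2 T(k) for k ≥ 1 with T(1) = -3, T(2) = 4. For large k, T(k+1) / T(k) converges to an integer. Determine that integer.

The characteristic equation is r^2 - 3r + 2 = 0, which factors as (r - 2)(r - 1) = 0.
So the roots are 2 and 1. Since |2| > |1| and the coefficient of 2^k is non-zero, the ratio tends to 2.

2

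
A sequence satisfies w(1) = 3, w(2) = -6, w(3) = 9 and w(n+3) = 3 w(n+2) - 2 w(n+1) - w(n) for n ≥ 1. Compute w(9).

w(4) = 3*9 - 2*(-6) - 3 = 36
w(5) = 3*36 - 2*9 - (-6) = 96
w(6) = 3*96 - 2*36 - 9 = 207
w(7) = 3*207 - 2*96 - 36 = 393
w(8) = 3*393 - 2*207 - 96 = 669
w(9) = 3*669 - 2*393 - 207 = 1014

1014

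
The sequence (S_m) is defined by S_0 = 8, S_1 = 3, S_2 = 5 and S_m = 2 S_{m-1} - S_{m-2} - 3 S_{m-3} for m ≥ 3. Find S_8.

S_3 = 2*5 - 3 - 3*8 = -17
S_4 = 2*(-17) - 5 - 3*3 = -48
S_5 = 2*(-48) - (-17) - 3*5 = -94
S_6 = 2*(-94) - (-48) - 3*(-17) = -89
S_7 = 2*(-89) - (-94) - 3*(-48) = 60
S_8 = 2*60 - (-89) - 3*(-94) = 491

491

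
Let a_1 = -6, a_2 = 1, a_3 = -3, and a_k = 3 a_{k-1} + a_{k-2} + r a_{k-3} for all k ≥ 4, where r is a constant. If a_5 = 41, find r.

a_4 = -8 - 6r
a_5 = -27 - 17r
So -27 - 17r = 41, giving r = -4.

-4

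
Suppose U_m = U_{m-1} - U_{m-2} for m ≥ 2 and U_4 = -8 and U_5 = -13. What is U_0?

Rearranging, U_{m-2} = -(U_m - U_{m-1}).
U_3 = -(-13 - (-8)) = 5
U_2 = -(-8 - 5) = 13
U_1 = -(5 - 13) = 8
U_0 = -(13 - 8) = -5

-5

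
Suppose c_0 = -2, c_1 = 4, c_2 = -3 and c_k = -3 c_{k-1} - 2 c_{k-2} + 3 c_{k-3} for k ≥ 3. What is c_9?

c_3 = -3(-3) - 2(4) + 3(-2) = -5
c_4 = -3(-5) - 2(-3) + 3(4) = 33
c_5 = -3(33) - 2(-5) + 3(-3) = -98
c_6 = -3(-98) - 2(33) + 3(-5) = 213
c_7 = -3(213) - 2(-98) + 3(33) = -344
c_8 = -3(-344) - 2(213) + 3(-98) = 312
c_9 = -3(312) - 2(-344) + 3(213) = 391

391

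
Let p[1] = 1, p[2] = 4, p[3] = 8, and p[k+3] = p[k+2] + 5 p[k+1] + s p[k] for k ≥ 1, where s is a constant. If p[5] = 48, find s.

-4

p[4] = 28 + s
p[5] = 68 + 5s
So 68 + 5s = 48, giving s = -4.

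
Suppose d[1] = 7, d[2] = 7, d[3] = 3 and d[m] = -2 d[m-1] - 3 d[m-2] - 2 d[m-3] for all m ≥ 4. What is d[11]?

d[4] = -2·3 - 3·7 - 2·7 = -41
d[5] = -2·(-41) - 3·3 - 2·7 = 59
d[6] = -2·59 - 3·(-41) - 2·3 = -1
d[7] = -2·(-1) - 3·59 - 2·(-41) = -93
d[8] = -2·(-93) - 3·(-1) - 2·59 = 71
d[9] = -2·71 - 3·(-93) - 2·(-1) = 139
d[10] = -2·139 - 3·71 - 2·(-93) = -305
d[11] = -2·(-305) - 3·139 - 2·71 = 51

51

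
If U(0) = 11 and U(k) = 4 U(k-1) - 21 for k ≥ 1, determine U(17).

68719476743

The fixed point is -21/(1 - 4) = 7, so U(k) - 7 = 4(U(k-1) - 7).
Hence U(k) = 4·4^k + 7.
U(17) = 4·4^{17} + 7 = 4·17179869184 + 7 = 68719476743.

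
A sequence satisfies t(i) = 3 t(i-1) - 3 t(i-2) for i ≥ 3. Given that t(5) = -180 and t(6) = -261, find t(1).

Rearranging, t(i-2) = (t(i) - 3 t(i-1)) / -3.
t(4) = (-261 - 3*(-180)) / -3 = 279/-3 = -93
t(3) = (-180 - 3*(-93)) / -3 = 99/-3 = -33
t(2) = (-93 - 3*(-33)) / -3 = 6/-3 = -2
t(1) = (-33 - 3*(-2)) / -3 = -27/-3 = 9

9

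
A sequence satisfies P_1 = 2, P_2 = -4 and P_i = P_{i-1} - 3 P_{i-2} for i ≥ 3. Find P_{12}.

-1198

P_3 = (-4) - 3*2 = -10
P_4 = (-10) - 3*(-4) = 2
P_5 = 2 - 3*(-10) = 32
P_6 = 32 - 3*2 = 26
P_7 = 26 - 3*32 = -70
P_8 = (-70) - 3*26 = -148
P_9 = (-148) - 3*(-70) = 62
P_{10} = 62 - 3*(-148) = 506
P_{11} = 506 - 3*62 = 320
P_{12} = 320 - 3*506 = -1198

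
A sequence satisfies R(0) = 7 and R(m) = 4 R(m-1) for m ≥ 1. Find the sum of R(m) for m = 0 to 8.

R(1) = 4·7 = 28
R(2) = 4·28 = 112
R(3) = 4·112 = 448
R(4) = 4·448 = 1792
R(5) = 4·1792 = 7168
R(6) = 4·7168 = 28672
R(7) = 4·28672 = 114688
R(8) = 4·114688 = 458752
Sum = 7 + 28 + 112 + 448 + 1792 + 7168 + 28672 + 114688 + 458752 = 611667

611667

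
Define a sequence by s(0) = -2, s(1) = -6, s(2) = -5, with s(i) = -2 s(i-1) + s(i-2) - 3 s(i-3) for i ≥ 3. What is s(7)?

s(3) = -2(-5) + (-6) - 3(-2) = 10
s(4) = -2(10) + (-5) - 3(-6) = -7
s(5) = -2(-7) + 10 - 3(-5) = 39
s(6) = -2(39) + (-7) - 3(10) = -115
s(7) = -2(-115) + 39 - 3(-7) = 290

290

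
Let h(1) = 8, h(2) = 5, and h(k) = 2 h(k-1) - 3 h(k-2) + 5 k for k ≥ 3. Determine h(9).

-272

h(3) = 2·5 - 3·8 + 15 = 1
h(4) = 2·1 - 3·5 + 20 = 7
h(5) = 2·7 - 3·1 + 25 = 36
h(6) = 2·36 - 3·7 + 30 = 81
h(7) = 2·81 - 3·36 + 35 = 89
h(8) = 2·89 - 3·81 + 40 = -25
h(9) = 2·(-25) - 3·89 + 45 = -272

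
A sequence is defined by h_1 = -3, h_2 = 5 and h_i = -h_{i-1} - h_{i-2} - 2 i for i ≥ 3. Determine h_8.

1

h_3 = -5 - (-3) - 6 = -8
h_4 = -(-8) - 5 - 8 = -5
h_5 = -(-5) - (-8) - 10 = 3
h_6 = -3 - (-5) - 12 = -10
h_7 = -(-10) - 3 - 14 = -7
h_8 = -(-7) - (-10) - 16 = 1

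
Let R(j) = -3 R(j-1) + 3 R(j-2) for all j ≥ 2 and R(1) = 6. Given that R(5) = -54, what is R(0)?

8

Let R(0) = w.
R(2) = -18 + 3w
R(3) = 72 - 9w
R(4) = -270 + 36w
R(5) = 1026 - 135w
So 1026 - 135w = -54, giving w = 8.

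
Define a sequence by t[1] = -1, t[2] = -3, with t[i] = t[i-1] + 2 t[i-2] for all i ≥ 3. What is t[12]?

t[3] = (-3) + 2*(-1) = -5
t[4] = (-5) + 2*(-3) = -11
t[5] = (-11) + 2*(-5) = -21
t[6] = (-21) + 2*(-11) = -43
t[7] = (-43) + 2*(-21) = -85
t[8] = (-85) + 2*(-43) = -171
t[9] = (-171) + 2*(-85) = -341
t[10] = (-341) + 2*(-171) = -683
t[11] = (-683) + 2*(-341) = -1365
t[12] = (-1365) + 2*(-683) = -2731

-2731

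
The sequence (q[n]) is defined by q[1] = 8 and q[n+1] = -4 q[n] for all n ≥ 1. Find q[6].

q[2] = -4(8) = -32
q[3] = -4(-32) = 128
q[4] = -4(128) = -512
q[5] = -4(-512) = 2048
q[6] = -4(2048) = -8192

-8192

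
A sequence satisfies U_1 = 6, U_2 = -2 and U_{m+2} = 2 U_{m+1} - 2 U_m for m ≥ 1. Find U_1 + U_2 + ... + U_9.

216

U_3 = 2(-2) - 2(6) = -16
U_4 = 2(-16) - 2(-2) = -28
U_5 = 2(-28) - 2(-16) = -24
U_6 = 2(-24) - 2(-28) = 8
U_7 = 2(8) - 2(-24) = 64
U_8 = 2(64) - 2(8) = 112
U_9 = 2(112) - 2(64) = 96
Sum = 6 + (-2) + (-16) + (-28) + (-24) + 8 + 64 + 112 + 96 = 216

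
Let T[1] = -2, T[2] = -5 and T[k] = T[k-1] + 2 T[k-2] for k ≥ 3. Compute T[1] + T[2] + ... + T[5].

-72

T[3] = (-5) + 2(-2) = -9
T[4] = (-9) + 2(-5) = -19
T[5] = (-19) + 2(-9) = -37
Sum = (-2) + (-5) + (-9) + (-19) + (-37) = -72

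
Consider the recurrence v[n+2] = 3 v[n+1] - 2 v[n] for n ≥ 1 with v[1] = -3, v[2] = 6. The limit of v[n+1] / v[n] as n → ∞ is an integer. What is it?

The characteristic equation is r^2 - 3r + 2 = 0, which factors as (r - 2)(r - 1) = 0.
So the roots are 2 and 1. Since |2| > |1| and the coefficient of 2^n is non-zero, the ratio tends to 2.

2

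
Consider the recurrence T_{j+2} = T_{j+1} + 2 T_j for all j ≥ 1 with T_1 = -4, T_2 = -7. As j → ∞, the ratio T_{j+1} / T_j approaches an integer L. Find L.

2

The characteristic equation is r^2 - r - 2 = 0, which factors as (r - 2)(r + 1) = 0.
So the roots are 2 and -1. Since |2| > |-1| and the coefficient of 2^j is non-zero, the ratio tends to 2.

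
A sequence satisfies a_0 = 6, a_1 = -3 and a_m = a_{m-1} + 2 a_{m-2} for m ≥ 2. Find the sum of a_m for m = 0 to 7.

a_2 = (-3) + 2·6 = 9
a_3 = 9 + 2·(-3) = 3
a_4 = 3 + 2·9 = 21
a_5 = 21 + 2·3 = 27
a_6 = 27 + 2·21 = 69
a_7 = 69 + 2·27 = 123
Sum = 6 + (-3) + 9 + 3 + 21 + 27 + 69 + 123 = 255

255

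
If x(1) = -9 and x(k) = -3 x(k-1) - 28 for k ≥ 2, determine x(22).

20920706399

The fixed point is -28/(1 + 3) = -7, so x(k) + 7 = -3(x(k-1) + 7).
Hence x(k) = -2·(-3)^{k-1} - 7.
x(22) = -2·(-3)^{21} - 7 = -2·-10460353203 - 7 = 20920706399.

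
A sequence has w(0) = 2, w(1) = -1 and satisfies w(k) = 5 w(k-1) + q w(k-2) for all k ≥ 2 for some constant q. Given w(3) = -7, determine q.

2

w(2) = -5 + 2q
w(3) = -25 + 9q
So -25 + 9q = -7, giving q = 2.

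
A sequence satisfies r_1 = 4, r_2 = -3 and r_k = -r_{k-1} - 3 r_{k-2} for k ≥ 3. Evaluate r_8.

r_3 = -(-3) - 3(4) = -9
r_4 = -(-9) - 3(-3) = 18
r_5 = -18 - 3(-9) = 9
r_6 = -9 - 3(18) = -63
r_7 = -(-63) - 3(9) = 36
r_8 = -36 - 3(-63) = 153

153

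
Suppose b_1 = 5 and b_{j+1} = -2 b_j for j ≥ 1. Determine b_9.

b_2 = -2*5 = -10
b_3 = -2*(-10) = 20
b_4 = -2*20 = -40
b_5 = -2*(-40) = 80
b_6 = -2*80 = -160
b_7 = -2*(-160) = 320
b_8 = -2*320 = -640
b_9 = -2*(-640) = 1280

1280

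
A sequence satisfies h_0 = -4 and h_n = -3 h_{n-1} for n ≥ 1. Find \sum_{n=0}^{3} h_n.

h_1 = -3(-4) = 12
h_2 = -3(12) = -36
h_3 = -3(-36) = 108
Sum = (-4) + 12 + (-36) + 108 = 80

80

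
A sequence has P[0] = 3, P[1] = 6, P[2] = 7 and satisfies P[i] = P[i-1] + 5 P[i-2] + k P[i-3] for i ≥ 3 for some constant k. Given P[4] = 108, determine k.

P[3] = 37 + 3k
P[4] = 72 + 9k
So 72 + 9k = 108, giving k = 4.

4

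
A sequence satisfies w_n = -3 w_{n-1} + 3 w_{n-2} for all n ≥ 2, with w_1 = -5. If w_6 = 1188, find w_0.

Let w_0 = x.
w_2 = 15 + 3x
w_3 = -60 - 9x
w_4 = 225 + 36x
w_5 = -855 - 135x
w_6 = 3240 + 513x
So 3240 + 513x = 1188, giving x = -4.

-4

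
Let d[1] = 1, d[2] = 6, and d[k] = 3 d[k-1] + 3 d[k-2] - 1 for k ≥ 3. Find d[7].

4169

d[3] = 3(6) + 3(1) - 1 = 20
d[4] = 3(20) + 3(6) - 1 = 77
d[5] = 3(77) + 3(20) - 1 = 290
d[6] = 3(290) + 3(77) - 1 = 1100
d[7] = 3(1100) + 3(290) - 1 = 4169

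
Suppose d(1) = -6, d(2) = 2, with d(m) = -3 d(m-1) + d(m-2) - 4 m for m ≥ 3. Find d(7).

d(3) = -3*2 + (-6) - 12 = -24
d(4) = -3*(-24) + 2 - 16 = 58
d(5) = -3*58 + (-24) - 20 = -218
d(6) = -3*(-218) + 58 - 24 = 688
d(7) = -3*688 + (-218) - 28 = -2310

-2310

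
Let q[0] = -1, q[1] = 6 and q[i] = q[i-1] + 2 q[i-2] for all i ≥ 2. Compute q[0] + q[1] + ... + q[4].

49

q[2] = 6 + 2(-1) = 4
q[3] = 4 + 2(6) = 16
q[4] = 16 + 2(4) = 24
Sum = (-1) + 6 + 4 + 16 + 24 = 49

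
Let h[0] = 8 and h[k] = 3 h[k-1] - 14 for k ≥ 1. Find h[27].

The fixed point is -14/(1 - 3) = 7, so h[k] - 7 = 3(h[k-1] - 7).
Hence h[k] = 1·3^k + 7.
h[27] = 1·3^{27} + 7 = 1·7625597484987 + 7 = 7625597484994.

7625597484994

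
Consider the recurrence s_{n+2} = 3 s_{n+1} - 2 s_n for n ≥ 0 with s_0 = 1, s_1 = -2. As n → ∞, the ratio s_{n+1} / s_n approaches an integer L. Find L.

2

The characteristic equation is r^2 - 3r + 2 = 0, which factors as (r - 2)(r - 1) = 0.
So the roots are 2 and 1. Since |2| > |1| and the coefficient of 2^n is non-zero, the ratio tends to 2.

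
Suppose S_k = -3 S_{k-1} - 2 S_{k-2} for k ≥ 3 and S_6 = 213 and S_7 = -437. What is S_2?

3

Rearranging, S_{k-2} = (S_k + 3 S_{k-1}) / -2.
S_5 = (-437 + 3·213) / -2 = 202/-2 = -101
S_4 = (213 + 3·(-101)) / -2 = -90/-2 = 45
S_3 = (-101 + 3·45) / -2 = 34/-2 = -17
S_2 = (45 + 3·(-17)) / -2 = -6/-2 = 3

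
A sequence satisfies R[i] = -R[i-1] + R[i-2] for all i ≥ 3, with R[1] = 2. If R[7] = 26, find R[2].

-2

Let R[2] = y.
R[3] = 2 - y
R[4] = -2 + 2y
R[5] = 4 - 3y
R[6] = -6 + 5y
R[7] = 10 - 8y
So 10 - 8y = 26, giving y = -2.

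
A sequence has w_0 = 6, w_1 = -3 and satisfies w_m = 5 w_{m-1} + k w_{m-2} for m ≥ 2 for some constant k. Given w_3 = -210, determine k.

w_2 = -15 + 6k
w_3 = -75 + 27k
So -75 + 27k = -210, giving k = -5.

-5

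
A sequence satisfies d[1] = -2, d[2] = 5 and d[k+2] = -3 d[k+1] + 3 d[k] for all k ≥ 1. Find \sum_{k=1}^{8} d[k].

12795

d[3] = -3·5 + 3·(-2) = -21
d[4] = -3·(-21) + 3·5 = 78
d[5] = -3·78 + 3·(-21) = -297
d[6] = -3·(-297) + 3·78 = 1125
d[7] = -3·1125 + 3·(-297) = -4266
d[8] = -3·(-4266) + 3·1125 = 16173
Sum = (-2) + 5 + (-21) + 78 + (-297) + 1125 + (-4266) + 16173 = 12795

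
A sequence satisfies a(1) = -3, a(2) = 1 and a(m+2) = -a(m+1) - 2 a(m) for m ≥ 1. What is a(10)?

1

a(3) = -1 - 2(-3) = 5
a(4) = -5 - 2(1) = -7
a(5) = -(-7) - 2(5) = -3
a(6) = -(-3) - 2(-7) = 17
a(7) = -17 - 2(-3) = -11
a(8) = -(-11) - 2(17) = -23
a(9) = -(-23) - 2(-11) = 45
a(10) = -45 - 2(-23) = 1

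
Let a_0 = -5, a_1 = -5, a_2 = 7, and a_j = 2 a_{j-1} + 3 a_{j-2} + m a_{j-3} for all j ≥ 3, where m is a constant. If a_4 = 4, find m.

1

a_3 = -1 - 5m
a_4 = 19 - 15m
So 19 - 15m = 4, giving m = 1.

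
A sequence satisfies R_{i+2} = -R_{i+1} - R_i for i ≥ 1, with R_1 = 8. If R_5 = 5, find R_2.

5

Let R_2 = x.
R_3 = -8 - x
R_4 = 8
R_5 = x
So x = 5, giving x = 5.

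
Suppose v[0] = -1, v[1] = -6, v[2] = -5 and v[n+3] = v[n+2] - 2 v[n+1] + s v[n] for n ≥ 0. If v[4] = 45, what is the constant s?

-4

v[3] = 7 - s
v[4] = 17 - 7s
So 17 - 7s = 45, giving s = -4.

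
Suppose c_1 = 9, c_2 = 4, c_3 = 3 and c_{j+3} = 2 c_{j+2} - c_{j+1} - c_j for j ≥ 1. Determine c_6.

c_4 = 2·3 - 4 - 9 = -7
c_5 = 2·(-7) - 3 - 4 = -21
c_6 = 2·(-21) - (-7) - 3 = -38

-38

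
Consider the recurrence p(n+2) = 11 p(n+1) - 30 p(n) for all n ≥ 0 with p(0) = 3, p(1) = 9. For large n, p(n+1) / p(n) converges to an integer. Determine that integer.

The characteristic equation is r^2 - 11r + 30 = 0, which factors as (r - 6)(r - 5) = 0.
So the roots are 6 and 5. Since |6| > |5| and the coefficient of 6^n is non-zero, the ratio tends to 6.

6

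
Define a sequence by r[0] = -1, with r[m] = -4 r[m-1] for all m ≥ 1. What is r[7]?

r[1] = -4(-1) = 4
r[2] = -4(4) = -16
r[3] = -4(-16) = 64
r[4] = -4(64) = -256
r[5] = -4(-256) = 1024
r[6] = -4(1024) = -4096
r[7] = -4(-4096) = 16384

16384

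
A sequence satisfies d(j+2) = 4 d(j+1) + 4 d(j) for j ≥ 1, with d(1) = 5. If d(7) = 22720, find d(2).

Let d(2) = y.
d(3) = 20 + 4y
d(4) = 80 + 20y
d(5) = 400 + 96y
d(6) = 1920 + 464y
d(7) = 9280 + 2240y
So 9280 + 2240y = 22720, giving y = 6.

6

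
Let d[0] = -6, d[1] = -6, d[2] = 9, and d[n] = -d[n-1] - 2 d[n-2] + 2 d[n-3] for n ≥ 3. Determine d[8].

d[3] = -9 - 2(-6) + 2(-6) = -9
d[4] = -(-9) - 2(9) + 2(-6) = -21
d[5] = -(-21) - 2(-9) + 2(9) = 57
d[6] = -57 - 2(-21) + 2(-9) = -33
d[7] = -(-33) - 2(57) + 2(-21) = -123
d[8] = -(-123) - 2(-33) + 2(57) = 303

303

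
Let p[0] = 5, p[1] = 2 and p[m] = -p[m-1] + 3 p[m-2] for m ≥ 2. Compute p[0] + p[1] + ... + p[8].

p[2] = -2 + 3*5 = 13
p[3] = -13 + 3*2 = -7
p[4] = -(-7) + 3*13 = 46
p[5] = -46 + 3*(-7) = -67
p[6] = -(-67) + 3*46 = 205
p[7] = -205 + 3*(-67) = -406
p[8] = -(-406) + 3*205 = 1021
Sum = 5 + 2 + 13 + (-7) + 46 + (-67) + 205 + (-406) + 1021 = 812

812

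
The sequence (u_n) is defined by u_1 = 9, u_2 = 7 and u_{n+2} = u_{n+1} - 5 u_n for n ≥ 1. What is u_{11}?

u_3 = 7 - 5(9) = -38
u_4 = (-38) - 5(7) = -73
u_5 = (-73) - 5(-38) = 117
u_6 = 117 - 5(-73) = 482
u_7 = 482 - 5(117) = -103
u_8 = (-103) - 5(482) = -2513
u_9 = (-2513) - 5(-103) = -1998
u_{10} = (-1998) - 5(-2513) = 10567
u_{11} = 10567 - 5(-1998) = 20557

20557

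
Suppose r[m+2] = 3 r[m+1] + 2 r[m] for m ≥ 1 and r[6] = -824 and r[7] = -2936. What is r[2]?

Rearranging, r[m-2] = (r[m] - 3 r[m-1]) / 2.
r[5] = (-2936 - 3*(-824)) / 2 = -464/2 = -232
r[4] = (-824 - 3*(-232)) / 2 = -128/2 = -64
r[3] = (-232 - 3*(-64)) / 2 = -40/2 = -20
r[2] = (-64 - 3*(-20)) / 2 = -4/2 = -2

-2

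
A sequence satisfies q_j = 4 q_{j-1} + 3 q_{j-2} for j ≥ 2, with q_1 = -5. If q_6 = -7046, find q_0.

2

Let q_0 = x.
q_2 = -20 + 3x
q_3 = -95 + 12x
q_4 = -440 + 57x
q_5 = -2045 + 264x
q_6 = -9500 + 1227x
So -9500 + 1227x = -7046, giving x = 2.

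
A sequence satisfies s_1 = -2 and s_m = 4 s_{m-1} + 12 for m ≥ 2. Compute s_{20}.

549755813884

The fixed point is 12/(1 - 4) = -4, so s_m + 4 = 4(s_{m-1} + 4).
Hence s_m = 2·4^{m-1} - 4.
s_{20} = 2·4^{19} - 4 = 2·274877906944 - 4 = 549755813884.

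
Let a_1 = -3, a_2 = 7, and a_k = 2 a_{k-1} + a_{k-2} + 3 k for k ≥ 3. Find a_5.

153

a_3 = 2(7) + (-3) + 9 = 20
a_4 = 2(20) + 7 + 12 = 59
a_5 = 2(59) + 20 + 15 = 153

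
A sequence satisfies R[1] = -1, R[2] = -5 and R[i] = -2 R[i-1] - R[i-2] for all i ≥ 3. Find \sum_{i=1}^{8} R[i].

-24

R[3] = -2*(-5) - (-1) = 11
R[4] = -2*11 - (-5) = -17
R[5] = -2*(-17) - 11 = 23
R[6] = -2*23 - (-17) = -29
R[7] = -2*(-29) - 23 = 35
R[8] = -2*35 - (-29) = -41
Sum = (-1) + (-5) + 11 + (-17) + 23 + (-29) + 35 + (-41) = -24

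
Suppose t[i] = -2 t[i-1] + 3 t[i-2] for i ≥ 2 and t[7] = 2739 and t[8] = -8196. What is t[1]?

Rearranging, t[i-2] = (t[i] + 2 t[i-1]) / 3.
t[6] = (-8196 + 2(2739)) / 3 = -2718/3 = -906
t[5] = (2739 + 2(-906)) / 3 = 927/3 = 309
t[4] = (-906 + 2(309)) / 3 = -288/3 = -96
t[3] = (309 + 2(-96)) / 3 = 117/3 = 39
t[2] = (-96 + 2(39)) / 3 = -18/3 = -6
t[1] = (39 + 2(-6)) / 3 = 27/3 = 9

9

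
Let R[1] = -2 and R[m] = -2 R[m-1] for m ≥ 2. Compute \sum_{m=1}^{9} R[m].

R[2] = -2·(-2) = 4
R[3] = -2·4 = -8
R[4] = -2·(-8) = 16
R[5] = -2·16 = -32
R[6] = -2·(-32) = 64
R[7] = -2·64 = -128
R[8] = -2·(-128) = 256
R[9] = -2·256 = -512
Sum = (-2) + 4 + (-8) + 16 + (-32) + 64 + (-128) + 256 + (-512) = -342

-342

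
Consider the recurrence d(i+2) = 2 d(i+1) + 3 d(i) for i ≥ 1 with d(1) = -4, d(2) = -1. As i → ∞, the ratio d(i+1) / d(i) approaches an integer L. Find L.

3

The characteristic equation is r^2 - 2r - 3 = 0, which factors as (r - 3)(r + 1) = 0.
So the roots are 3 and -1. Since |3| > |-1| and the coefficient of 3^i is non-zero, the ratio tends to 3.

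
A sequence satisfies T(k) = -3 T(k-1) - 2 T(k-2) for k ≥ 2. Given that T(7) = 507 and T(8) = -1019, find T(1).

Rearranging, T(k-2) = (T(k) + 3 T(k-1)) / -2.
T(6) = (-1019 + 3·507) / -2 = 502/-2 = -251
T(5) = (507 + 3·(-251)) / -2 = -246/-2 = 123
T(4) = (-251 + 3·123) / -2 = 118/-2 = -59
T(3) = (123 + 3·(-59)) / -2 = -54/-2 = 27
T(2) = (-59 + 3·27) / -2 = 22/-2 = -11
T(1) = (27 + 3·(-11)) / -2 = -6/-2 = 3

3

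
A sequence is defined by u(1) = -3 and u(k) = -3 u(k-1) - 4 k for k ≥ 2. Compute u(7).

-919

u(2) = -3(-3) - 8 = 1
u(3) = -3(1) - 12 = -15
u(4) = -3(-15) - 16 = 29
u(5) = -3(29) - 20 = -107
u(6) = -3(-107) - 24 = 297
u(7) = -3(297) - 28 = -919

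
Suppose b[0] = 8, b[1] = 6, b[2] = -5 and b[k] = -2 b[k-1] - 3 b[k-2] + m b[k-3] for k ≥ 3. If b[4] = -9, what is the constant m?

b[3] = -8 + 8m
b[4] = 31 - 10m
So 31 - 10m = -9, giving m = 4.

4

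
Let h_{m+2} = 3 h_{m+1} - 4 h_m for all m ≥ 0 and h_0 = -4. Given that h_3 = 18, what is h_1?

Let h_1 = v.
h_2 = 16 + 3v
h_3 = 48 + 5v
So 48 + 5v = 18, giving v = -6.

-6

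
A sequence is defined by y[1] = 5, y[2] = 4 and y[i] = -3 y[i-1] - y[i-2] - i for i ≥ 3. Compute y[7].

-961

y[3] = -3(4) - 5 - 3 = -20
y[4] = -3(-20) - 4 - 4 = 52
y[5] = -3(52) - (-20) - 5 = -141
y[6] = -3(-141) - 52 - 6 = 365
y[7] = -3(365) - (-141) - 7 = -961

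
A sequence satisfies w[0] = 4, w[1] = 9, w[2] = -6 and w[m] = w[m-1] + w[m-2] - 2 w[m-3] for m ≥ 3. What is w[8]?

-2

w[3] = (-6) + 9 - 2*4 = -5
w[4] = (-5) + (-6) - 2*9 = -29
w[5] = (-29) + (-5) - 2*(-6) = -22
w[6] = (-22) + (-29) - 2*(-5) = -41
w[7] = (-41) + (-22) - 2*(-29) = -5
w[8] = (-5) + (-41) - 2*(-22) = -2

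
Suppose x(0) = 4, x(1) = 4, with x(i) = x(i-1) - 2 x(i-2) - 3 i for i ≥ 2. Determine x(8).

x(2) = 4 - 2(4) - 6 = -10
x(3) = (-10) - 2(4) - 9 = -27
x(4) = (-27) - 2(-10) - 12 = -19
x(5) = (-19) - 2(-27) - 15 = 20
x(6) = 20 - 2(-19) - 18 = 40
x(7) = 40 - 2(20) - 21 = -21
x(8) = (-21) - 2(40) - 24 = -125

-125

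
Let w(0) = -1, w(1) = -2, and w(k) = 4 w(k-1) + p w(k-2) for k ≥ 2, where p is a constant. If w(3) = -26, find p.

-1

w(2) = -8 - p
w(3) = -32 - 6p
So -32 - 6p = -26, giving p = -1.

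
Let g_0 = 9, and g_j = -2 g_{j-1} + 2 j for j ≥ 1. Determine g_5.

-270

g_1 = -2·9 + 2 = -16
g_2 = -2·(-16) + 4 = 36
g_3 = -2·36 + 6 = -66
g_4 = -2·(-66) + 8 = 140
g_5 = -2·140 + 10 = -270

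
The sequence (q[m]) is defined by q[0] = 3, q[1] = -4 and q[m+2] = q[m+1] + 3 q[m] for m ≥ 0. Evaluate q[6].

11

q[2] = (-4) + 3*3 = 5
q[3] = 5 + 3*(-4) = -7
q[4] = (-7) + 3*5 = 8
q[5] = 8 + 3*(-7) = -13
q[6] = (-13) + 3*8 = 11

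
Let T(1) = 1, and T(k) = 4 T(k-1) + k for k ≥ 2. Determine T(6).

T(2) = 4·1 + 2 = 6
T(3) = 4·6 + 3 = 27
T(4) = 4·27 + 4 = 112
T(5) = 4·112 + 5 = 453
T(6) = 4·453 + 6 = 1818

1818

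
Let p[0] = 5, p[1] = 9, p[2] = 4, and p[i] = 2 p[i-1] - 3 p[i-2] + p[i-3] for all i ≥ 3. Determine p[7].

p[3] = 2·4 - 3·9 + 5 = -14
p[4] = 2·(-14) - 3·4 + 9 = -31
p[5] = 2·(-31) - 3·(-14) + 4 = -16
p[6] = 2·(-16) - 3·(-31) + (-14) = 47
p[7] = 2·47 - 3·(-16) + (-31) = 111

111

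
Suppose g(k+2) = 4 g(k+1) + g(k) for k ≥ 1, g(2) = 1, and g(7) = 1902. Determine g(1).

Let g(1) = x.
g(3) = 4 + x
g(4) = 17 + 4x
g(5) = 72 + 17x
g(6) = 305 + 72x
g(7) = 1292 + 305x
So 1292 + 305x = 1902, giving x = 2.

2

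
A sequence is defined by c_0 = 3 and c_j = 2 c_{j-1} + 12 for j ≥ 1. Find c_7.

c_1 = 2(3) + 12 = 18
c_2 = 2(18) + 12 = 48
c_3 = 2(48) + 12 = 108
c_4 = 2(108) + 12 = 228
c_5 = 2(228) + 12 = 468
c_6 = 2(468) + 12 = 948
c_7 = 2(948) + 12 = 1908

1908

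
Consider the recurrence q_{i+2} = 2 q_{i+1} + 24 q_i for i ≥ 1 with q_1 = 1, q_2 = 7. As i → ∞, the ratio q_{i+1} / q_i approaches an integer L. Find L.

The characteristic equation is r^2 - 2r - 24 = 0, which factors as (r - 6)(r + 4) = 0.
So the roots are 6 and -4. Since |6| > |-4| and the coefficient of 6^i is non-zero, the ratio tends to 6.

6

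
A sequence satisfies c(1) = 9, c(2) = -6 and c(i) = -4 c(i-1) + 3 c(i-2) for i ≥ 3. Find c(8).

-104262

c(3) = -4*(-6) + 3*9 = 51
c(4) = -4*51 + 3*(-6) = -222
c(5) = -4*(-222) + 3*51 = 1041
c(6) = -4*1041 + 3*(-222) = -4830
c(7) = -4*(-4830) + 3*1041 = 22443
c(8) = -4*22443 + 3*(-4830) = -104262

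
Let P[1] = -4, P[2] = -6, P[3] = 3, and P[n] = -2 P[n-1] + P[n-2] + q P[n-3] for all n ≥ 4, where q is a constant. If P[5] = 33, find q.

3

P[4] = -12 - 4q
P[5] = 27 + 2q
So 27 + 2q = 33, giving q = 3.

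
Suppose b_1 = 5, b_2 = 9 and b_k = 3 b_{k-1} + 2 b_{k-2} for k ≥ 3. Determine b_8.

b_3 = 3·9 + 2·5 = 37
b_4 = 3·37 + 2·9 = 129
b_5 = 3·129 + 2·37 = 461
b_6 = 3·461 + 2·129 = 1641
b_7 = 3·1641 + 2·461 = 5845
b_8 = 3·5845 + 2·1641 = 20817

20817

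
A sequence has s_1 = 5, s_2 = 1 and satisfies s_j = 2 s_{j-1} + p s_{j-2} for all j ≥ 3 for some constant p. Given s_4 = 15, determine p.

s_3 = 2 + 5p
s_4 = 4 + 11p
So 4 + 11p = 15, giving p = 1.

1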